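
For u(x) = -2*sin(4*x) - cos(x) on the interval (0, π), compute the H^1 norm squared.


||u||_{H^1(0,π)}^2 = 64/15 + 35*π

u'(x) = sin(x) - 8*cos(4*x).
Expand u² and (u')² and integrate term by term on (0, π), using: for integers n ≥ 1, ∫_0^π sin²(nx) dx = ∫_0^π cos²(nx) dx = π/2; for n ≠ n', ∫_0^π sin(nx)sin(n'x) dx = ∫_0^π cos(nx)cos(n'x) dx = 0; and by product-to-sum, ∫_0^π sin(nx)cos(n'x) dx = ½∫_0^π [sin((n+n')x) + sin((n−n')x)] dx, which is 0 when n+n' is even and 2n/(n²−n'²) when n+n' is odd (it need not vanish on (0, π)).
  u² squared terms: (-1)²·∫cos(x)² dx = 1·π/2 = π/2;  (-2)²·∫sin(4x)² dx = 4·π/2 = 2*π.
  u² cross terms: 2·(-1)·(-2)·∫cos(x)·sin(4x) dx = 4·(8/15) = 32/15.
  So ∫_0^π u² dx = π/2 + 2*π + 32/15 = 32/15 + 5*π/2.
  (u')² squared terms: (-8)²·∫cos(4x)² dx = 64·π/2 = 32*π;  (1)²·∫sin(x)² dx = 1·π/2 = π/2.
  (u')² cross terms: 2·(-8)·(1)·∫cos(4x)·sin(x) dx = -16·(-2/15) = 32/15.
  So ∫_0^π (u')² dx = 32*π + π/2 + 32/15 = 32/15 + 65*π/2.
||u||_{H^1}^2 = (32/15 + 5*π/2) + (32/15 + 65*π/2) = 64/15 + 35*π.


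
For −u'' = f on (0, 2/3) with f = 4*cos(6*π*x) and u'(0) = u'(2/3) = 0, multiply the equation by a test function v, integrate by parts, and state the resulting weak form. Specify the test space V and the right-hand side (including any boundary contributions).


V = H^1(0, 2/3) (no boundary constraint on v; u is determined up to an additive constant); weak form: ∫_0^2/3 u'v' dx = ∫_0^2/3 (4*cos(6*π*x)) v dx for all v ∈ V.

Multiply both sides by a test function v and integrate from 0 to 2/3:
  ∫_0^2/3 −u''(x) v(x) dx = ∫_0^2/3 f(x) v(x) dx.
Integrate the LHS by parts once:
  ∫_0^2/3 −u'' v dx = −[u'(x) v(x)]_0^2/3 + ∫_0^2/3 u'(x) v'(x) dx.
Thus ∫_0^2/3 u'(x) v'(x) dx = ∫_0^2/3 f(x) v(x) dx + [u'(x) v(x)]_0^2/3.
Choose V so that boundary terms are either known or forced to vanish.
u has homogeneous Neumann: u'(0) = u'(2/3) = 0. So [u' v]_0^2/3 = 0·v(2/3) − 0·v(0) = 0 for any v; take V = H^1(0, 2/3).
Weak formulation: find u (satisfying any essential BC) such that ∫_0^2/3 u'(x) v'(x) dx = ∫_0^2/3 f v dx for all v ∈ V (homogeneous Neumann, so boundary terms vanish).
Substituting f(x) = 4*cos(6*π*x), the right-hand side is ∫_0^2/3 (4*cos(6*π*x)) v dx.
Compatibility check (pure Neumann): taking v ≡ 1 ∈ V gives 0 = ∫_0^2/3 f dx + (0) − (0), i.e. ∫_0^2/3 f dx must equal u'(0) − u'(2/3) = 0. Indeed ∫_0^2/3 (4*cos(6*π*x)) dx = 0, so the data are compatible. The solution is then unique only up to an additive constant (fix it e.g. by requiring ∫_0^2/3 u dx = 0).


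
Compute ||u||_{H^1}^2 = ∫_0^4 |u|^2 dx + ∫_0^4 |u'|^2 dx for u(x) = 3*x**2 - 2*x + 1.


||u||_{H^1}^2 = 27788/15

The H^1 norm (squared) on an interval (0, L) is
  ||u||_{H^1}^2 = ∫_0^L u(x)^2 dx + ∫_0^L u'(x)^2 dx.
Compute u'(x) = 6*x - 2.
Then u(x)^2 = 9*x**4 - 12*x**3 + 10*x**2 - 4*x + 1 and u'(x)^2 = 36*x**2 - 24*x + 4.
Integrate each monomial from 0 to 4 using ∫_0^4 c·x^n dx = c·4^(n+1)/(n+1):
  ∫_0^4 u(x)^2 dx = ∫_0^4 (9*x^4 - 12*x^3 + 10*x^2 - 4*x + 1) dx. Term by term:
    ∫_0^4 9*x^4 dx = 9216/5;  ∫_0^4 -12*x^3 dx = -768;  ∫_0^4 10*x^2 dx = 640/3;
    ∫_0^4 -4*x dx = -32;  ∫_0^4 1 dx = 4.
  Sum: 9216/5 − 768 + 640/3 − 32 + 4 = 18908/15.
  ∫_0^4 u'(x)^2 dx = ∫_0^4 (36*x^2 - 24*x + 4) dx. Term by term:
    ∫_0^4 36*x^2 dx = 768;  ∫_0^4 -24*x dx = -192;  ∫_0^4 4 dx = 16.
  Sum: 768 − 192 + 16 = 592.
Adding: ||u||_{H^1}^2 = 18908/15 + 592 = 27788/15.


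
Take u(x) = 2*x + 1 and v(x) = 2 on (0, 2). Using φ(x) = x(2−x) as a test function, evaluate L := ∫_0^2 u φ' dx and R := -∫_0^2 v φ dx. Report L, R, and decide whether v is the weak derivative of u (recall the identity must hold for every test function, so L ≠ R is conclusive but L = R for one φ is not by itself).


LHS = -8/3, RHS = -8/3. Yes, v = u' weakly.

u(x) = 2*x + 1, classical derivative u'(x) = 2.
φ(x) = x(2−x), so φ'(x) = 2 - 2*x.
Note φ(0) = φ(2) = 0, so the boundary term u·φ vanishes.
LHS = ∫_0^2 u(x) φ'(x) dx = ∫_0^2 (-4*x^2 + 2*x + 2) dx. Term by term:
  ∫_0^2 -4*x^2 dx = -32/3;  ∫_0^2 2*x dx = 4;  ∫_0^2 2 dx = 4.
Sum: -32/3 + 4 + 4 = -8/3.
So LHS = -8/3.
∫_0^2 v(x) φ(x) dx = ∫_0^2 (-2*x^2 + 4*x) dx. Term by term:
  ∫_0^2 -2*x^2 dx = -16/3;  ∫_0^2 4*x dx = 8.
Sum: -16/3 + 8 = 8/3.
So RHS = -∫_0^2 v(x) φ(x) dx = -8/3.
LHS = RHS, so the identity holds for this test φ.
Moreover u is smooth here and v(x) = u'(x) = 2 pointwise, so the identity holds for every test function. Hence v is the weak derivative of u.


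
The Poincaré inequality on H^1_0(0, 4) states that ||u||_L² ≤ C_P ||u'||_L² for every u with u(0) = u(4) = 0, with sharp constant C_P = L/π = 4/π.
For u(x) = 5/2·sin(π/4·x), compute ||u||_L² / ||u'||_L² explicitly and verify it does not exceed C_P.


||u||_L² / ||u'||_L² = 4/π = C_P.

u(x) = 5/2·sin(π/4·x), so u'(x) = 5*π*cos(π*x/4)/8.
Writing u(x) = A·sin(kπx/L) with A = 5/2 and k = 1, use ∫_0^L sin²(kπx/L) dx = L/2 and ∫_0^L cos²(kπx/L) dx = L/2.
u² = 25/4·sin²(π/4·x) and (u')² = 25*π^2/64·cos²(π/4·x), and each of sin², cos² integrates to L/2 = 2 over (0, 4).
∫_0^4 u² dx = 25/2, so ||u||_L² = 5*sqrt(2)/2.
∫_0^4 (u')² dx = 25*π^2/32, so ||u'||_L² = 5*sqrt(2)*π/8.
Ratio ||u||_L² / ||u'||_L² = 4/π.
Sharp Poincaré constant on H^1_0(0, 4) is C_P = L/π = 4/π, achieved by sin(π/4·x).
This is the k = 1 eigenfunction (up to amplitude), so the ratio equals the sharp Poincaré constant exactly.


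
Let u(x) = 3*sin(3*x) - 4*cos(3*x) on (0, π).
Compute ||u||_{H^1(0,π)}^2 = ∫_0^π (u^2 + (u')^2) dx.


||u||_{H^1(0,π)}^2 = 125*π

u'(x) = 12*sin(3*x) + 9*cos(3*x).
Expand u² and (u')² and integrate term by term on (0, π), using: for integers n ≥ 1, ∫_0^π sin²(nx) dx = ∫_0^π cos²(nx) dx = π/2; for n ≠ n', ∫_0^π sin(nx)sin(n'x) dx = ∫_0^π cos(nx)cos(n'x) dx = 0; and by product-to-sum, ∫_0^π sin(nx)cos(n'x) dx = ½∫_0^π [sin((n+n')x) + sin((n−n')x)] dx, which is 0 when n+n' is even and 2n/(n²−n'²) when n+n' is odd (it need not vanish on (0, π)).
  u² squared terms: (-4)²·∫cos(3x)² dx = 16·π/2 = 8*π;  (3)²·∫sin(3x)² dx = 9·π/2 = 9*π/2.
  u² cross terms: 2·(-4)·(3)·∫cos(3x)·sin(3x) dx = -24·(0) = 0.
  So ∫_0^π u² dx = 8*π + 9*π/2 + 0 = 25*π/2.
  (u')² squared terms: (9)²·∫cos(3x)² dx = 81·π/2 = 81*π/2;  (12)²·∫sin(3x)² dx = 144·π/2 = 72*π.
  (u')² cross terms: 2·(9)·(12)·∫cos(3x)·sin(3x) dx = 216·(0) = 0.
  So ∫_0^π (u')² dx = 81*π/2 + 72*π + 0 = 225*π/2.
||u||_{H^1}^2 = (25*π/2) + (225*π/2) = 125*π.


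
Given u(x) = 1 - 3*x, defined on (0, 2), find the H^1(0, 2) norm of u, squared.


||u||_{H^1}^2 = 32

The H^1 norm (squared) on an interval (0, L) is
  ||u||_{H^1}^2 = ∫_0^L u(x)^2 dx + ∫_0^L u'(x)^2 dx.
Compute u'(x) = -3.
Then u(x)^2 = 9*x**2 - 6*x + 1 and u'(x)^2 = 9.
Integrate each monomial from 0 to 2 using ∫_0^2 c·x^n dx = c·2^(n+1)/(n+1):
  ∫_0^2 u(x)^2 dx = ∫_0^2 (9*x^2 - 6*x + 1) dx. Term by term:
    ∫_0^2 9*x^2 dx = 24;  ∫_0^2 -6*x dx = -12;  ∫_0^2 1 dx = 2.
  Sum: 24 − 12 + 2 = 14.
  ∫_0^2 u'(x)^2 dx = ∫_0^2 (9) dx. Term by term:
    ∫_0^2 9 dx = 18.
Adding: ||u||_{H^1}^2 = 14 + 18 = 32.


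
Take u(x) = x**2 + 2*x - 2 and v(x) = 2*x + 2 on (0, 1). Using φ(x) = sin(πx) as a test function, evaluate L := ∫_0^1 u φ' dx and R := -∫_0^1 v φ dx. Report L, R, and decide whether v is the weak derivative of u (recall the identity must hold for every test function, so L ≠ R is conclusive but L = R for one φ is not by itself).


LHS = -6/π, RHS = -6/π. Yes, v = u' weakly.

u(x) = x**2 + 2*x - 2, classical derivative u'(x) = 2*x + 2.
φ(x) = sin(πx), so φ'(x) = π*cos(π*x).
Note φ(0) = φ(1) = 0, so the boundary term u·φ vanishes.
LHS = ∫_0^1 u(x) φ'(x) dx = ∫_0^1 (π*x^2*cos(π*x) + 2*π*x*cos(π*x) - 2*π*cos(π*x)) dx. Term by term:
  ∫_0^1 -2*π*cos(π*x) dx = 0;  ∫_0^1 π*x^2*cos(π*x) dx = -2/π;  ∫_0^1 2*π*x*cos(π*x) dx = -4/π.
Sum: 0 − 2/π − 4/π = -6/π.
So LHS = -6/π.
∫_0^1 v(x) φ(x) dx = ∫_0^1 (2*x*sin(π*x) + 2*sin(π*x)) dx. Term by term:
  ∫_0^1 2*sin(π*x) dx = 4/π;  ∫_0^1 2*x*sin(π*x) dx = 2/π.
Sum: 4/π + 2/π = 6/π.
So RHS = -∫_0^1 v(x) φ(x) dx = -6/π.
LHS = RHS, so the identity holds for this test φ.
Moreover u is smooth here and v(x) = u'(x) = 2*x + 2 pointwise, so the identity holds for every test function. Hence v is the weak derivative of u.


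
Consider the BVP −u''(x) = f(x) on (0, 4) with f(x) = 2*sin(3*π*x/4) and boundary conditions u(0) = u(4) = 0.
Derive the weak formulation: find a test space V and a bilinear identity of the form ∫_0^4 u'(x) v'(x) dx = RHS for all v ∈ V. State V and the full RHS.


V = H^1_0(0, 4) (so v(0) = v(4) = 0); weak form: ∫_0^4 u'v' dx = ∫_0^4 (2*sin(3*π*x/4)) v dx for all v ∈ V.

Multiply both sides by a test function v and integrate from 0 to 4:
  ∫_0^4 −u''(x) v(x) dx = ∫_0^4 f(x) v(x) dx.
Integrate the LHS by parts once:
  ∫_0^4 −u'' v dx = −[u'(x) v(x)]_0^4 + ∫_0^4 u'(x) v'(x) dx.
Thus ∫_0^4 u'(x) v'(x) dx = ∫_0^4 f(x) v(x) dx + [u'(x) v(x)]_0^4.
Choose V so that boundary terms are either known or forced to vanish.
u is Dirichlet: u(0) = u(4) = 0. Let V = H^1_0(0, 4); then v(0) = v(4) = 0, and [u' v]_0^4 = 0.
Weak formulation: find u (satisfying any essential BC) such that ∫_0^4 u'(x) v'(x) dx = ∫_0^4 f v dx for all v ∈ V.
Substituting f(x) = 2*sin(3*π*x/4), the right-hand side is ∫_0^4 (2*sin(3*π*x/4)) v dx.


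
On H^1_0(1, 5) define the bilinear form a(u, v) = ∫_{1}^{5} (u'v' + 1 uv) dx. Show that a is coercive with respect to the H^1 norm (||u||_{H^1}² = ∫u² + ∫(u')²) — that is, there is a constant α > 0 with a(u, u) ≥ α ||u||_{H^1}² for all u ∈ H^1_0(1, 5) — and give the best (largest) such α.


α = 1

Coercivity of a(·,·) on H^1_0(1, 5) means a(u, u) ≥ α ||u||_{H^1}² for every u ∈ H^1_0.
The interval has length L = 4, and Poincaré/coercivity depend only on L. Here a(u, u) = ∫(u')² + (1)·∫u².
Here c = 1 ≥ 1, so a(u,u) = ∫(u')² + c∫u² ≥ ∫(u')² + ∫u² = ||u||_{H^1}², i.e. α = 1 works. No larger α is possible: a(u,u) ≥ α||u||_{H^1}² means (1−α)∫(u')² ≥ (α−c)∫u², and for the modes u_n = sin(nπ(x−x₀)/L) (x₀ the left endpoint) one has ∫u_n²/∫(u_n')² = (L/(nπ))² → 0, so a(u_n,u_n)/||u_n||_{H^1}² → 1. Hence the optimal constant is α = 1.
Therefore α = 1.


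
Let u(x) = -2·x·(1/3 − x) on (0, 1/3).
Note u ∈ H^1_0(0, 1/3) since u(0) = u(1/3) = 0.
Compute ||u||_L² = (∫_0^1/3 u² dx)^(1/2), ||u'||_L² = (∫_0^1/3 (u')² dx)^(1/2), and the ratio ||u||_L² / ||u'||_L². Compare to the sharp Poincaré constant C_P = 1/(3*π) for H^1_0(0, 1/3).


||u||_L² / ||u'||_L² = sqrt(10)/30 < C_P = 1/(3*π).

u(x) = -2·x·(1/3 − x), so u'(x) = 4*x - 2/3.
u(x) = -2·x·(1/3 − x) vanishes at x = 0 and x = 1/3, so u ∈ H^1_0(0, 1/3). Differentiate via the product rule and integrate the resulting polynomials term by term.
  ∫_0^1/3 u² dx = ∫_0^1/3 (4*x^4 - 8*x^3/3 + 4*x^2/9) dx. Term by term:
    ∫_0^1/3 4*x^4 dx = 4/1215;  ∫_0^1/3 -8*x^3/3 dx = -2/243;  ∫_0^1/3 4*x^2/9 dx = 4/729.
  Sum: 4/1215 − 2/243 + 4/729 = 2/3645.
  ∫_0^1/3 (u')² dx = ∫_0^1/3 (16*x^2 - 16*x/3 + 4/9) dx. Term by term:
    ∫_0^1/3 16*x^2 dx = 16/81;  ∫_0^1/3 -16*x/3 dx = -8/27;  ∫_0^1/3 4/9 dx = 4/27.
  Sum: 16/81 − 8/27 + 4/27 = 4/81.
∫_0^1/3 u² dx = 2/3645, so ||u||_L² = sqrt(10)/135.
∫_0^1/3 (u')² dx = 4/81, so ||u'||_L² = 2/9.
Ratio ||u||_L² / ||u'||_L² = sqrt(10)/30.
Sharp Poincaré constant on H^1_0(0, 1/3) is C_P = L/π = 1/(3*π), achieved by sin(3*π·x).
A polynomial bump cannot attain the sharp Poincaré constant (only the first sine eigenfunction does), so the ratio is strictly less than C_P, consistent with ||u||_L² ≤ C_P ||u'||_L².


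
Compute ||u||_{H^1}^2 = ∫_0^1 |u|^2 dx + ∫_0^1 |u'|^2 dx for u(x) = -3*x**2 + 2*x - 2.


||u||_{H^1}^2 = 122/15

The H^1 norm (squared) on an interval (0, L) is
  ||u||_{H^1}^2 = ∫_0^L u(x)^2 dx + ∫_0^L u'(x)^2 dx.
Compute u'(x) = 2 - 6*x.
Then u(x)^2 = 9*x**4 - 12*x**3 + 16*x**2 - 8*x + 4 and u'(x)^2 = 36*x**2 - 24*x + 4.
Integrate each monomial from 0 to 1 using ∫_0^1 c·x^n dx = c·1^(n+1)/(n+1):
  ∫_0^1 u(x)^2 dx = ∫_0^1 (9*x^4 - 12*x^3 + 16*x^2 - 8*x + 4) dx. Term by term:
    ∫_0^1 9*x^4 dx = 9/5;  ∫_0^1 -12*x^3 dx = -3;  ∫_0^1 16*x^2 dx = 16/3;
    ∫_0^1 -8*x dx = -4;  ∫_0^1 4 dx = 4.
  Sum: 9/5 − 3 + 16/3 − 4 + 4 = 62/15.
  ∫_0^1 u'(x)^2 dx = ∫_0^1 (36*x^2 - 24*x + 4) dx. Term by term:
    ∫_0^1 36*x^2 dx = 12;  ∫_0^1 -24*x dx = -12;  ∫_0^1 4 dx = 4.
  Sum: 12 − 12 + 4 = 4.
Adding: ||u||_{H^1}^2 = 62/15 + 4 = 122/15.


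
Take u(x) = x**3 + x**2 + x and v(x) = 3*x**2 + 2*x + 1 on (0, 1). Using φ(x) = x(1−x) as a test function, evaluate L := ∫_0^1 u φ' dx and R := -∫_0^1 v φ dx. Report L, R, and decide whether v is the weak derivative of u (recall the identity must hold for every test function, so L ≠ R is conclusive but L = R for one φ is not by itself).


LHS = -29/60, RHS = -29/60. Yes, v = u' weakly.

u(x) = x**3 + x**2 + x, classical derivative u'(x) = 3*x**2 + 2*x + 1.
φ(x) = x(1−x), so φ'(x) = 1 - 2*x.
Note φ(0) = φ(1) = 0, so the boundary term u·φ vanishes.
LHS = ∫_0^1 u(x) φ'(x) dx = ∫_0^1 (-2*x^4 - x^3 - x^2 + x) dx. Term by term:
  ∫_0^1 -2*x^4 dx = -2/5;  ∫_0^1 -x^3 dx = -1/4;  ∫_0^1 -x^2 dx = -1/3;
  ∫_0^1 x dx = 1/2.
Sum: -2/5 − 1/4 − 1/3 + 1/2 = -29/60.
So LHS = -29/60.
∫_0^1 v(x) φ(x) dx = ∫_0^1 (-3*x^4 + x^3 + x^2 + x) dx. Term by term:
  ∫_0^1 -3*x^4 dx = -3/5;  ∫_0^1 x^3 dx = 1/4;  ∫_0^1 x^2 dx = 1/3;
  ∫_0^1 x dx = 1/2.
Sum: -3/5 + 1/4 + 1/3 + 1/2 = 29/60.
So RHS = -∫_0^1 v(x) φ(x) dx = -29/60.
LHS = RHS, so the identity holds for this test φ.
Moreover u is smooth here and v(x) = u'(x) = 3*x**2 + 2*x + 1 pointwise, so the identity holds for every test function. Hence v is the weak derivative of u.


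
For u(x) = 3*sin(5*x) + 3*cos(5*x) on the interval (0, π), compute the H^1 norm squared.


||u||_{H^1(0,π)}^2 = 234*π

u'(x) = -15*sin(5*x) + 15*cos(5*x).
Expand u² and (u')² and integrate term by term on (0, π), using: for integers n ≥ 1, ∫_0^π sin²(nx) dx = ∫_0^π cos²(nx) dx = π/2; for n ≠ n', ∫_0^π sin(nx)sin(n'x) dx = ∫_0^π cos(nx)cos(n'x) dx = 0; and by product-to-sum, ∫_0^π sin(nx)cos(n'x) dx = ½∫_0^π [sin((n+n')x) + sin((n−n')x)] dx, which is 0 when n+n' is even and 2n/(n²−n'²) when n+n' is odd (it need not vanish on (0, π)).
  u² squared terms: (3)²·∫cos(5x)² dx = 9·π/2 = 9*π/2;  (3)²·∫sin(5x)² dx = 9·π/2 = 9*π/2.
  u² cross terms: 2·(3)·(3)·∫cos(5x)·sin(5x) dx = 18·(0) = 0.
  So ∫_0^π u² dx = 9*π/2 + 9*π/2 + 0 = 9*π.
  (u')² squared terms: (-15)²·∫sin(5x)² dx = 225·π/2 = 225*π/2;  (15)²·∫cos(5x)² dx = 225·π/2 = 225*π/2.
  (u')² cross terms: 2·(-15)·(15)·∫sin(5x)·cos(5x) dx = -450·(0) = 0.
  So ∫_0^π (u')² dx = 225*π/2 + 225*π/2 + 0 = 225*π.
||u||_{H^1}^2 = (9*π) + (225*π) = 234*π.


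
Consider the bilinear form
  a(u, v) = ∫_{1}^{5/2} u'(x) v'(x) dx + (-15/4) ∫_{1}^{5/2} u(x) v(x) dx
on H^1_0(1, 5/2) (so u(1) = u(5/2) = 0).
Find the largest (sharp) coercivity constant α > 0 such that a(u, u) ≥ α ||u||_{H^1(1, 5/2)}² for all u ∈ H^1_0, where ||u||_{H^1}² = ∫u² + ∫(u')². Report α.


α = (-135 + 16*π^2)/(4*(9 + 4*π^2))

Coercivity of a(·,·) on H^1_0(1, 5/2) means a(u, u) ≥ α ||u||_{H^1}² for every u ∈ H^1_0.
The interval has length L = 3/2, and Poincaré/coercivity depend only on L. Here a(u, u) = ∫(u')² + (-15/4)·∫u².
Here c = -15/4 < 0 with |c| < (π/L)² = 4*π^2/9, so coercivity still holds. The condition a(u,u) ≥ α||u||_{H^1}² reads (1−α)∫(u')² ≥ (α−c)∫u². Any admissible α is ≤ 1 (rapidly oscillating u have ∫u²/∫(u')² → 0), and α = 1 would force 0 ≥ (1−c)∫u², impossible since c < 1; so 1−α > 0. By the sharp Poincaré inequality on H^1_0 of an interval of length L, ∫(u')² ≥ (π/L)²∫u² with equality for the first sine mode sin(π(x−x₀)/L) (x₀ the left endpoint), so the inequality holds for all u iff (1−α)(π/L)² ≥ α − c, i.e. α ≤ ((π/L)² + c)/((π/L)² + 1) = (1 + c(L/π)²)/(1 + (L/π)²). (Direct route, valid since c ≤ 0: Poincaré gives c∫u² ≥ c(L/π)²∫(u')², so a(u,u) ≥ (1 + c(L/π)²)∫(u')², while ||u||_{H^1}² ≤ (1 + (L/π)²)∫(u')²; dividing yields the same α.) With (π/L)² = 4*π^2/9 and c = -15/4, the largest admissible constant is α = ((π/L)² + c)/((π/L)² + 1).
Simplifying, α = (-135 + 16*π^2)/(4*(9 + 4*π^2)).


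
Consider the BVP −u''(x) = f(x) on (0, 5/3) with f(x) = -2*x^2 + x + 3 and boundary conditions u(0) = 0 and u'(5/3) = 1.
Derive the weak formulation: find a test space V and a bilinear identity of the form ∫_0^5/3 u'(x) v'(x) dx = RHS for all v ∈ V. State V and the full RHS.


V = {v ∈ H^1(0, 5/3) : v(0) = 0} (test functions vanish at x = 0 where u is specified); weak form: ∫_0^5/3 u'v' dx = ∫_0^5/3 (-2*x^2 + x + 3) v dx + v(5/3) for all v ∈ V.

Multiply both sides by a test function v and integrate from 0 to 5/3:
  ∫_0^5/3 −u''(x) v(x) dx = ∫_0^5/3 f(x) v(x) dx.
Integrate the LHS by parts once:
  ∫_0^5/3 −u'' v dx = −[u'(x) v(x)]_0^5/3 + ∫_0^5/3 u'(x) v'(x) dx.
Thus ∫_0^5/3 u'(x) v'(x) dx = ∫_0^5/3 f(x) v(x) dx + [u'(x) v(x)]_0^5/3.
Choose V so that boundary terms are either known or forced to vanish.
Mixed BC: u(0) = 0 (Dirichlet) and u'(5/3) = 1 (Neumann). Define V = {v ∈ H^1(0, 5/3) : v(0) = 0}. Then [u' v]_0^5/3 = u'(5/3)·v(5/3) − u'(0)·0 = v(5/3).
Weak formulation: find u (satisfying any essential BC) such that ∫_0^5/3 u'(x) v'(x) dx = ∫_0^5/3 f v dx + v(5/3) for all v ∈ V (Dirichlet at 0 absorbed into V; Neumann datum at x = 5/3 contributes the boundary term).
Substituting f(x) = -2*x^2 + x + 3, the right-hand side is ∫_0^5/3 (-2*x^2 + x + 3) v dx + v(5/3).


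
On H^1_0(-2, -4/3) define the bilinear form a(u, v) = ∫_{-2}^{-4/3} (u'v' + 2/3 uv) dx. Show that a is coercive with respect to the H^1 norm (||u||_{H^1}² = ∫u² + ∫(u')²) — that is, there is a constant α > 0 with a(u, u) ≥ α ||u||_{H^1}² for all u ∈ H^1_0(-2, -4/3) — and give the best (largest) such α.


α = (8 + 27*π^2)/(3*(4 + 9*π^2))

Coercivity of a(·,·) on H^1_0(-2, -4/3) means a(u, u) ≥ α ||u||_{H^1}² for every u ∈ H^1_0.
The interval has length L = 2/3, and Poincaré/coercivity depend only on L. Here a(u, u) = ∫(u')² + (2/3)·∫u².
Here 0 < c = 2/3 < 1. The condition a(u,u) ≥ α||u||_{H^1}² reads (1−α)∫(u')² ≥ (α−c)∫u². Any admissible α is ≤ 1 (rapidly oscillating u have ∫u²/∫(u')² → 0), and α = 1 would force 0 ≥ (1−c)∫u², impossible since c < 1; so 1−α > 0. By the sharp Poincaré inequality on H^1_0 of an interval of length L, ∫(u')² ≥ (π/L)²∫u² with equality for the first sine mode sin(π(x−x₀)/L) (x₀ the left endpoint), so the inequality holds for all u iff (1−α)(π/L)² ≥ α − c, i.e. α ≤ ((π/L)² + c)/((π/L)² + 1) = (1 + c(L/π)²)/(1 + (L/π)²). With (π/L)² = 9*π^2/4 and c = 2/3, the largest admissible constant is α = ((π/L)² + c)/((π/L)² + 1).
Simplifying, α = (8 + 27*π^2)/(3*(4 + 9*π^2)).


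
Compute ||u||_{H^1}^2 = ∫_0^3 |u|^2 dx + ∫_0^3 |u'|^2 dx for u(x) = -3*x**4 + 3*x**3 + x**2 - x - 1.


||u||_{H^1}^2 = 572583/20

The H^1 norm (squared) on an interval (0, L) is
  ||u||_{H^1}^2 = ∫_0^L u(x)^2 dx + ∫_0^L u'(x)^2 dx.
Compute u'(x) = -12*x**3 + 9*x**2 + 2*x - 1.
Then u(x)^2 = 9*x**8 - 18*x**7 + 3*x**6 + 12*x**5 + x**4 - 8*x**3 - x**2 + 2*x + 1 and u'(x)^2 = 144*x**6 - 216*x**5 + 33*x**4 + 60*x**3 - 14*x**2 - 4*x + 1.
Integrate each monomial from 0 to 3 using ∫_0^3 c·x^n dx = c·3^(n+1)/(n+1):
  ∫_0^3 u(x)^2 dx = ∫_0^3 (9*x^8 - 18*x^7 + 3*x^6 + 12*x^5 + x^4 - 8*x^3 - x^2 + 2*x + 1) dx. Term by term:
    ∫_0^3 9*x^8 dx = 19683;  ∫_0^3 -18*x^7 dx = -59049/4;  ∫_0^3 3*x^6 dx = 6561/7;
    ∫_0^3 12*x^5 dx = 1458;  ∫_0^3 x^4 dx = 243/5;  ∫_0^3 -8*x^3 dx = -162;
    ∫_0^3 -x^2 dx = -9;  ∫_0^3 2*x dx = 9;  ∫_0^3 1 dx = 3.
  Sum: 19683 − 59049/4 + 6561/7 + 1458 + 243/5 − 162 − 9 + 9 + 3 = 1008789/140.
  ∫_0^3 u'(x)^2 dx = ∫_0^3 (144*x^6 - 216*x^5 + 33*x^4 + 60*x^3 - 14*x^2 - 4*x + 1) dx. Term by term:
    ∫_0^3 144*x^6 dx = 314928/7;  ∫_0^3 -216*x^5 dx = -26244;  ∫_0^3 33*x^4 dx = 8019/5;
    ∫_0^3 60*x^3 dx = 1215;  ∫_0^3 -14*x^2 dx = -126;  ∫_0^3 -4*x dx = -18;
    ∫_0^3 1 dx = 3.
  Sum: 314928/7 − 26244 + 8019/5 + 1215 − 126 − 18 + 3 = 749823/35.
Adding: ||u||_{H^1}^2 = 1008789/140 + 749823/35 = 572583/20.


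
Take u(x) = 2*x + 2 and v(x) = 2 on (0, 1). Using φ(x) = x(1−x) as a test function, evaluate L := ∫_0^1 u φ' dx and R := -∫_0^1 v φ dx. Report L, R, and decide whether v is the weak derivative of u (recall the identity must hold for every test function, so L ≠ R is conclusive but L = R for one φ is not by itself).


LHS = -1/3, RHS = -1/3. Yes, v = u' weakly.

u(x) = 2*x + 2, classical derivative u'(x) = 2.
φ(x) = x(1−x), so φ'(x) = 1 - 2*x.
Note φ(0) = φ(1) = 0, so the boundary term u·φ vanishes.
LHS = ∫_0^1 u(x) φ'(x) dx = ∫_0^1 (-4*x^2 - 2*x + 2) dx. Term by term:
  ∫_0^1 -4*x^2 dx = -4/3;  ∫_0^1 -2*x dx = -1;  ∫_0^1 2 dx = 2.
Sum: -4/3 − 1 + 2 = -1/3.
So LHS = -1/3.
∫_0^1 v(x) φ(x) dx = ∫_0^1 (-2*x^2 + 2*x) dx. Term by term:
  ∫_0^1 -2*x^2 dx = -2/3;  ∫_0^1 2*x dx = 1.
Sum: -2/3 + 1 = 1/3.
So RHS = -∫_0^1 v(x) φ(x) dx = -1/3.
LHS = RHS, so the identity holds for this test φ.
Moreover u is smooth here and v(x) = u'(x) = 2 pointwise, so the identity holds for every test function. Hence v is the weak derivative of u.


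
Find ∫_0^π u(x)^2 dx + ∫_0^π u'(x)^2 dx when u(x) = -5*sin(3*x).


||u||_{H^1(0,π)}^2 = 125*π

u'(x) = -15*cos(3*x).
Expand u² and (u')² and integrate term by term on (0, π), using: for integers n ≥ 1, ∫_0^π sin²(nx) dx = ∫_0^π cos²(nx) dx = π/2; for n ≠ n', ∫_0^π sin(nx)sin(n'x) dx = ∫_0^π cos(nx)cos(n'x) dx = 0; and by product-to-sum, ∫_0^π sin(nx)cos(n'x) dx = ½∫_0^π [sin((n+n')x) + sin((n−n')x)] dx, which is 0 when n+n' is even and 2n/(n²−n'²) when n+n' is odd (it need not vanish on (0, π)).
  u² squared terms: (-5)²·∫sin(3x)² dx = 25·π/2 = 25*π/2.
  So ∫_0^π u² dx = 25*π/2.
  (u')² squared terms: (-15)²·∫cos(3x)² dx = 225·π/2 = 225*π/2.
  So ∫_0^π (u')² dx = 225*π/2.
||u||_{H^1}^2 = (25*π/2) + (225*π/2) = 125*π.


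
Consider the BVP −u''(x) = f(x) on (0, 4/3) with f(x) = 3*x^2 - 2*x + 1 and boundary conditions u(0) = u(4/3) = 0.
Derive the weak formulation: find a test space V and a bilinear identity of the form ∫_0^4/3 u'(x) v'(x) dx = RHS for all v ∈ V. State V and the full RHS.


V = H^1_0(0, 4/3) (so v(0) = v(4/3) = 0); weak form: ∫_0^4/3 u'v' dx = ∫_0^4/3 (3*x^2 - 2*x + 1) v dx for all v ∈ V.

Multiply both sides by a test function v and integrate from 0 to 4/3:
  ∫_0^4/3 −u''(x) v(x) dx = ∫_0^4/3 f(x) v(x) dx.
Integrate the LHS by parts once:
  ∫_0^4/3 −u'' v dx = −[u'(x) v(x)]_0^4/3 + ∫_0^4/3 u'(x) v'(x) dx.
Thus ∫_0^4/3 u'(x) v'(x) dx = ∫_0^4/3 f(x) v(x) dx + [u'(x) v(x)]_0^4/3.
Choose V so that boundary terms are either known or forced to vanish.
u is Dirichlet: u(0) = u(4/3) = 0. Let V = H^1_0(0, 4/3); then v(0) = v(4/3) = 0, and [u' v]_0^4/3 = 0.
Weak formulation: find u (satisfying any essential BC) such that ∫_0^4/3 u'(x) v'(x) dx = ∫_0^4/3 f v dx for all v ∈ V.
Substituting f(x) = 3*x^2 - 2*x + 1, the right-hand side is ∫_0^4/3 (3*x^2 - 2*x + 1) v dx.


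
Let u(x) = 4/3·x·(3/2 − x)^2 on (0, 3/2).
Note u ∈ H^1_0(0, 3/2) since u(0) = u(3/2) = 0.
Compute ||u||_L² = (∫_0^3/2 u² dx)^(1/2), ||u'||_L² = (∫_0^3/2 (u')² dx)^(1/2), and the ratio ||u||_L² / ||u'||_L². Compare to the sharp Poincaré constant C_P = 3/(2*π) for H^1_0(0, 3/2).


||u||_L² / ||u'||_L² = 3*sqrt(14)/28 < C_P = 3/(2*π).

u(x) = 4/3·x·(3/2 − x)^2, so u'(x) = (2*x - 3)*(2*x - 1).
u(x) = 4/3·x·(3/2 − x)^2 vanishes at x = 0 and x = 3/2, so u ∈ H^1_0(0, 3/2). Differentiate via the product rule and integrate the resulting polynomials term by term.
  ∫_0^3/2 u² dx = ∫_0^3/2 (16*x^6/9 - 32*x^5/3 + 24*x^4 - 24*x^3 + 9*x^2) dx. Term by term:
    ∫_0^3/2 16*x^6/9 dx = 243/56;  ∫_0^3/2 -32*x^5/3 dx = -81/4;  ∫_0^3/2 24*x^4 dx = 729/20;
    ∫_0^3/2 -24*x^3 dx = -243/8;  ∫_0^3/2 9*x^2 dx = 81/8.
  Sum: 243/56 − 81/4 + 729/20 − 243/8 + 81/8 = 81/280.
  ∫_0^3/2 (u')² dx = ∫_0^3/2 (16*x^4 - 64*x^3 + 88*x^2 - 48*x + 9) dx. Term by term:
    ∫_0^3/2 16*x^4 dx = 243/10;  ∫_0^3/2 -64*x^3 dx = -81;  ∫_0^3/2 88*x^2 dx = 99;
    ∫_0^3/2 -48*x dx = -54;  ∫_0^3/2 9 dx = 27/2.
  Sum: 243/10 − 81 + 99 − 54 + 27/2 = 9/5.
∫_0^3/2 u² dx = 81/280, so ||u||_L² = 9*sqrt(70)/140.
∫_0^3/2 (u')² dx = 9/5, so ||u'||_L² = 3*sqrt(5)/5.
Ratio ||u||_L² / ||u'||_L² = 3*sqrt(14)/28.
Sharp Poincaré constant on H^1_0(0, 3/2) is C_P = L/π = 3/(2*π), achieved by sin(2*π/3·x).
A polynomial bump cannot attain the sharp Poincaré constant (only the first sine eigenfunction does), so the ratio is strictly less than C_P, consistent with ||u||_L² ≤ C_P ||u'||_L².


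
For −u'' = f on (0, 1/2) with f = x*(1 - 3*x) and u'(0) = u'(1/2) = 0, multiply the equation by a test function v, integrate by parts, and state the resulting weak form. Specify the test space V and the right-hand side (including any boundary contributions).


V = H^1(0, 1/2) (no boundary constraint on v; u is determined up to an additive constant); weak form: ∫_0^1/2 u'v' dx = ∫_0^1/2 (x*(1 - 3*x)) v dx for all v ∈ V.

Multiply both sides by a test function v and integrate from 0 to 1/2:
  ∫_0^1/2 −u''(x) v(x) dx = ∫_0^1/2 f(x) v(x) dx.
Integrate the LHS by parts once:
  ∫_0^1/2 −u'' v dx = −[u'(x) v(x)]_0^1/2 + ∫_0^1/2 u'(x) v'(x) dx.
Thus ∫_0^1/2 u'(x) v'(x) dx = ∫_0^1/2 f(x) v(x) dx + [u'(x) v(x)]_0^1/2.
Choose V so that boundary terms are either known or forced to vanish.
u has homogeneous Neumann: u'(0) = u'(1/2) = 0. So [u' v]_0^1/2 = 0·v(1/2) − 0·v(0) = 0 for any v; take V = H^1(0, 1/2).
Weak formulation: find u (satisfying any essential BC) such that ∫_0^1/2 u'(x) v'(x) dx = ∫_0^1/2 f v dx for all v ∈ V (homogeneous Neumann, so boundary terms vanish).
Substituting f(x) = x*(1 - 3*x), the right-hand side is ∫_0^1/2 (x*(1 - 3*x)) v dx.
Compatibility check (pure Neumann): taking v ≡ 1 ∈ V gives 0 = ∫_0^1/2 f dx + (0) − (0), i.e. ∫_0^1/2 f dx must equal u'(0) − u'(1/2) = 0. Indeed ∫_0^1/2 (x*(1 - 3*x)) dx = 0, so the data are compatible. The solution is then unique only up to an additive constant (fix it e.g. by requiring ∫_0^1/2 u dx = 0).


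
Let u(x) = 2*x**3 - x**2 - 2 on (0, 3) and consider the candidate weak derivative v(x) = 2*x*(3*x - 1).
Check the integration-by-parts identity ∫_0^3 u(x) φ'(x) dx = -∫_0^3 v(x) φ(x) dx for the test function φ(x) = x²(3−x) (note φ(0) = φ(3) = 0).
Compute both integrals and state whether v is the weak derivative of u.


LHS = -243/2, RHS = -243/2. Yes, v = u' weakly.

u(x) = 2*x**3 - x**2 - 2, classical derivative u'(x) = 6*x**2 - 2*x.
φ(x) = x²(3−x), so φ'(x) = 3*x*(2 - x).
Note φ(0) = φ(3) = 0, so the boundary term u·φ vanishes.
LHS = ∫_0^3 u(x) φ'(x) dx = ∫_0^3 (-6*x^5 + 15*x^4 - 6*x^3 + 6*x^2 - 12*x) dx. Term by term:
  ∫_0^3 -6*x^5 dx = -729;  ∫_0^3 15*x^4 dx = 729;  ∫_0^3 -6*x^3 dx = -243/2;
  ∫_0^3 6*x^2 dx = 54;  ∫_0^3 -12*x dx = -54.
Sum: -729 + 729 − 243/2 + 54 − 54 = -243/2.
So LHS = -243/2.
∫_0^3 v(x) φ(x) dx = ∫_0^3 (-6*x^5 + 20*x^4 - 6*x^3) dx. Term by term:
  ∫_0^3 -6*x^5 dx = -729;  ∫_0^3 20*x^4 dx = 972;  ∫_0^3 -6*x^3 dx = -243/2.
Sum: -729 + 972 − 243/2 = 243/2.
So RHS = -∫_0^3 v(x) φ(x) dx = -243/2.
LHS = RHS, so the identity holds for this test φ.
Moreover u is smooth here and v(x) = u'(x) = 6*x**2 - 2*x pointwise, so the identity holds for every test function. Hence v is the weak derivative of u.


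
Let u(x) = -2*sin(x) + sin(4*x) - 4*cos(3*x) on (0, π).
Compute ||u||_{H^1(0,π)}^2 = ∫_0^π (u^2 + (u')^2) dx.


||u||_{H^1(0,π)}^2 = -640/7 + 185*π/2

u'(x) = 12*sin(3*x) - 2*cos(x) + 4*cos(4*x).
Expand u² and (u')² and integrate term by term on (0, π), using: for integers n ≥ 1, ∫_0^π sin²(nx) dx = ∫_0^π cos²(nx) dx = π/2; for n ≠ n', ∫_0^π sin(nx)sin(n'x) dx = ∫_0^π cos(nx)cos(n'x) dx = 0; and by product-to-sum, ∫_0^π sin(nx)cos(n'x) dx = ½∫_0^π [sin((n+n')x) + sin((n−n')x)] dx, which is 0 when n+n' is even and 2n/(n²−n'²) when n+n' is odd (it need not vanish on (0, π)).
  u² squared terms: (-4)²·∫cos(3x)² dx = 16·π/2 = 8*π;  (-2)²·∫sin(x)² dx = 4·π/2 = 2*π;  (1)²·∫sin(4x)² dx = 1·π/2 = π/2.
  u² cross terms: 2·(-4)·(-2)·∫cos(3x)·sin(x) dx = 16·(0) = 0;  2·(-4)·(1)·∫cos(3x)·sin(4x) dx = -8·(8/7) = -64/7;  2·(-2)·(1)·∫sin(x)·sin(4x) dx = -4·(0) = 0.
  So ∫_0^π u² dx = 8*π + 2*π + π/2 + 0 − 64/7 + 0 = -64/7 + 21*π/2.
  (u')² squared terms: (-2)²·∫cos(x)² dx = 4·π/2 = 2*π;  (4)²·∫cos(4x)² dx = 16·π/2 = 8*π;  (12)²·∫sin(3x)² dx = 144·π/2 = 72*π.
  (u')² cross terms: 2·(-2)·(4)·∫cos(x)·cos(4x) dx = -16·(0) = 0;  2·(-2)·(12)·∫cos(x)·sin(3x) dx = -48·(0) = 0;  2·(4)·(12)·∫cos(4x)·sin(3x) dx = 96·(-6/7) = -576/7.
  So ∫_0^π (u')² dx = 2*π + 8*π + 72*π + 0 + 0 − 576/7 = -576/7 + 82*π.
||u||_{H^1}^2 = (-64/7 + 21*π/2) + (-576/7 + 82*π) = -640/7 + 185*π/2.


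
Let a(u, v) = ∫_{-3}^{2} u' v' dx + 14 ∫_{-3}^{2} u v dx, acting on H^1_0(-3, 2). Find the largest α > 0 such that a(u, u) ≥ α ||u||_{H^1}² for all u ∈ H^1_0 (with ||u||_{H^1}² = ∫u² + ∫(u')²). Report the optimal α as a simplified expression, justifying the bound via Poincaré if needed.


α = 1

Coercivity of a(·,·) on H^1_0(-3, 2) means a(u, u) ≥ α ||u||_{H^1}² for every u ∈ H^1_0.
The interval has length L = 5, and Poincaré/coercivity depend only on L. Here a(u, u) = ∫(u')² + (14)·∫u².
Here c = 14 ≥ 1, so a(u,u) = ∫(u')² + c∫u² ≥ ∫(u')² + ∫u² = ||u||_{H^1}², i.e. α = 1 works. No larger α is possible: a(u,u) ≥ α||u||_{H^1}² means (1−α)∫(u')² ≥ (α−c)∫u², and for the modes u_n = sin(nπ(x−x₀)/L) (x₀ the left endpoint) one has ∫u_n²/∫(u_n')² = (L/(nπ))² → 0, so a(u_n,u_n)/||u_n||_{H^1}² → 1. Hence the optimal constant is α = 1.
Therefore α = 1.


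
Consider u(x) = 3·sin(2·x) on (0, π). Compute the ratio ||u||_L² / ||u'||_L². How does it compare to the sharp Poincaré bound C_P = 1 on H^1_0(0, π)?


||u||_L² / ||u'||_L² = 1/2 < C_P = 1.

u(x) = 3·sin(2·x), so u'(x) = 6*cos(2*x).
Writing u(x) = A·sin(kπx/L) with A = 3 and k = 2, use ∫_0^L sin²(kπx/L) dx = L/2 and ∫_0^L cos²(kπx/L) dx = L/2.
u² = 9·sin²(2·x) and (u')² = 36·cos²(2·x), and each of sin², cos² integrates to L/2 = π/2 over (0, π).
∫_0^π u² dx = 9*π/2, so ||u||_L² = 3*sqrt(2)*sqrt(π)/2.
∫_0^π (u')² dx = 18*π, so ||u'||_L² = 3*sqrt(2)*sqrt(π).
Ratio ||u||_L² / ||u'||_L² = 1/2.
Sharp Poincaré constant on H^1_0(0, π) is C_P = L/π = 1, achieved by sin(x).
This is the k = 2 harmonic; the ratio L/(kπ) is strictly less than C_P = L/π, consistent with the sharp inequality ||u||_L² ≤ C_P ||u'||_L².


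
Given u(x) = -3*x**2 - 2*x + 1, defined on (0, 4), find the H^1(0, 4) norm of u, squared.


||u||_{H^1}^2 = 52748/15

The H^1 norm (squared) on an interval (0, L) is
  ||u||_{H^1}^2 = ∫_0^L u(x)^2 dx + ∫_0^L u'(x)^2 dx.
Compute u'(x) = -6*x - 2.
Then u(x)^2 = 9*x**4 + 12*x**3 - 2*x**2 - 4*x + 1 and u'(x)^2 = 36*x**2 + 24*x + 4.
Integrate each monomial from 0 to 4 using ∫_0^4 c·x^n dx = c·4^(n+1)/(n+1):
  ∫_0^4 u(x)^2 dx = ∫_0^4 (9*x^4 + 12*x^3 - 2*x^2 - 4*x + 1) dx. Term by term:
    ∫_0^4 9*x^4 dx = 9216/5;  ∫_0^4 12*x^3 dx = 768;  ∫_0^4 -2*x^2 dx = -128/3;
    ∫_0^4 -4*x dx = -32;  ∫_0^4 1 dx = 4.
  Sum: 9216/5 + 768 − 128/3 − 32 + 4 = 38108/15.
  ∫_0^4 u'(x)^2 dx = ∫_0^4 (36*x^2 + 24*x + 4) dx. Term by term:
    ∫_0^4 36*x^2 dx = 768;  ∫_0^4 24*x dx = 192;  ∫_0^4 4 dx = 16.
  Sum: 768 + 192 + 16 = 976.
Adding: ||u||_{H^1}^2 = 38108/15 + 976 = 52748/15.


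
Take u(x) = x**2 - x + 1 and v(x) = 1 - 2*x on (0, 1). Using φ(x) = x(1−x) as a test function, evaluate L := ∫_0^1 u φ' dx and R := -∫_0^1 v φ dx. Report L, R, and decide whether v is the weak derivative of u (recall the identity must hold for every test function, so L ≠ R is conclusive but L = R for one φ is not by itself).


LHS = 0, RHS = 0. No, v is not the weak derivative of u.

u(x) = x**2 - x + 1, classical derivative u'(x) = 2*x - 1.
φ(x) = x(1−x), so φ'(x) = 1 - 2*x.
Note φ(0) = φ(1) = 0, so the boundary term u·φ vanishes.
LHS = ∫_0^1 u(x) φ'(x) dx = ∫_0^1 (-2*x^3 + 3*x^2 - 3*x + 1) dx. Term by term:
  ∫_0^1 -2*x^3 dx = -1/2;  ∫_0^1 3*x^2 dx = 1;  ∫_0^1 -3*x dx = -3/2;
  ∫_0^1 1 dx = 1.
Sum: -1/2 + 1 − 3/2 + 1 = 0.
So LHS = 0.
∫_0^1 v(x) φ(x) dx = ∫_0^1 (2*x^3 - 3*x^2 + x) dx. Term by term:
  ∫_0^1 2*x^3 dx = 1/2;  ∫_0^1 -3*x^2 dx = -1;  ∫_0^1 x dx = 1/2.
Sum: 1/2 − 1 + 1/2 = 0.
So RHS = -∫_0^1 v(x) φ(x) dx = 0.
LHS = RHS, so the identity holds for this particular φ. But this is necessary, not sufficient: a weak derivative must satisfy the identity for EVERY test function in C_c^∞(0, 1).
Here u is smooth, so its weak derivative equals its classical derivative u'(x) = 2*x - 1. Since v(x) = 1 - 2*x ≠ u'(x), v is NOT the weak derivative of u — the agreement for this single φ is a coincidence (the difference v − u' happens to be L²-orthogonal to this φ).


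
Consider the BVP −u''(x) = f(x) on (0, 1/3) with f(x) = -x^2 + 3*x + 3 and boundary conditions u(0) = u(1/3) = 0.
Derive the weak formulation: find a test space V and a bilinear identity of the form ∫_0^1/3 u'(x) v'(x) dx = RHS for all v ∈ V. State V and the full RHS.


V = H^1_0(0, 1/3) (so v(0) = v(1/3) = 0); weak form: ∫_0^1/3 u'v' dx = ∫_0^1/3 (-x^2 + 3*x + 3) v dx for all v ∈ V.

Multiply both sides by a test function v and integrate from 0 to 1/3:
  ∫_0^1/3 −u''(x) v(x) dx = ∫_0^1/3 f(x) v(x) dx.
Integrate the LHS by parts once:
  ∫_0^1/3 −u'' v dx = −[u'(x) v(x)]_0^1/3 + ∫_0^1/3 u'(x) v'(x) dx.
Thus ∫_0^1/3 u'(x) v'(x) dx = ∫_0^1/3 f(x) v(x) dx + [u'(x) v(x)]_0^1/3.
Choose V so that boundary terms are either known or forced to vanish.
u is Dirichlet: u(0) = u(1/3) = 0. Let V = H^1_0(0, 1/3); then v(0) = v(1/3) = 0, and [u' v]_0^1/3 = 0.
Weak formulation: find u (satisfying any essential BC) such that ∫_0^1/3 u'(x) v'(x) dx = ∫_0^1/3 f v dx for all v ∈ V.
Substituting f(x) = -x^2 + 3*x + 3, the right-hand side is ∫_0^1/3 (-x^2 + 3*x + 3) v dx.


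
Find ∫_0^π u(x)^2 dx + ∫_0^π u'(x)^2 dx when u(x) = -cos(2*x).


||u||_{H^1(0,π)}^2 = 5*π/2

u'(x) = 2*sin(2*x).
Expand u² and (u')² and integrate term by term on (0, π), using: for integers n ≥ 1, ∫_0^π sin²(nx) dx = ∫_0^π cos²(nx) dx = π/2; for n ≠ n', ∫_0^π sin(nx)sin(n'x) dx = ∫_0^π cos(nx)cos(n'x) dx = 0; and by product-to-sum, ∫_0^π sin(nx)cos(n'x) dx = ½∫_0^π [sin((n+n')x) + sin((n−n')x)] dx, which is 0 when n+n' is even and 2n/(n²−n'²) when n+n' is odd (it need not vanish on (0, π)).
  u² squared terms: (-1)²·∫cos(2x)² dx = 1·π/2 = π/2.
  So ∫_0^π u² dx = π/2.
  (u')² squared terms: (2)²·∫sin(2x)² dx = 4·π/2 = 2*π.
  So ∫_0^π (u')² dx = 2*π.
||u||_{H^1}^2 = (π/2) + (2*π) = 5*π/2.


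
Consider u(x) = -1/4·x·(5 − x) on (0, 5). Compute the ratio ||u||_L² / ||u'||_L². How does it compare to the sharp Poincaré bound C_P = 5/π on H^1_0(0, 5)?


||u||_L² / ||u'||_L² = sqrt(10)/2 < C_P = 5/π.

u(x) = -1/4·x·(5 − x), so u'(x) = x/2 - 5/4.
u(x) = -1/4·x·(5 − x) vanishes at x = 0 and x = 5, so u ∈ H^1_0(0, 5). Differentiate via the product rule and integrate the resulting polynomials term by term.
  ∫_0^5 u² dx = ∫_0^5 (x^4/16 - 5*x^3/8 + 25*x^2/16) dx. Term by term:
    ∫_0^5 x^4/16 dx = 625/16;  ∫_0^5 -5*x^3/8 dx = -3125/32;  ∫_0^5 25*x^2/16 dx = 3125/48.
  Sum: 625/16 − 3125/32 + 3125/48 = 625/96.
  ∫_0^5 (u')² dx = ∫_0^5 (x^2/4 - 5*x/4 + 25/16) dx. Term by term:
    ∫_0^5 x^2/4 dx = 125/12;  ∫_0^5 -5*x/4 dx = -125/8;  ∫_0^5 25/16 dx = 125/16.
  Sum: 125/12 − 125/8 + 125/16 = 125/48.
∫_0^5 u² dx = 625/96, so ||u||_L² = 25*sqrt(6)/24.
∫_0^5 (u')² dx = 125/48, so ||u'||_L² = 5*sqrt(15)/12.
Ratio ||u||_L² / ||u'||_L² = sqrt(10)/2.
Sharp Poincaré constant on H^1_0(0, 5) is C_P = L/π = 5/π, achieved by sin(π/5·x).
A polynomial bump cannot attain the sharp Poincaré constant (only the first sine eigenfunction does), so the ratio is strictly less than C_P, consistent with ||u||_L² ≤ C_P ||u'||_L².


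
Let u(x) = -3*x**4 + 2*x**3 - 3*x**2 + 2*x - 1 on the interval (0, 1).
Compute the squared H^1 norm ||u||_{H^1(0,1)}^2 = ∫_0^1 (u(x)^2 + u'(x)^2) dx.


||u||_{H^1}^2 = 3391/210

The H^1 norm (squared) on an interval (0, L) is
  ||u||_{H^1}^2 = ∫_0^L u(x)^2 dx + ∫_0^L u'(x)^2 dx.
Compute u'(x) = -12*x**3 + 6*x**2 - 6*x + 2.
Then u(x)^2 = 9*x**8 - 12*x**7 + 22*x**6 - 24*x**5 + 23*x**4 - 16*x**3 + 10*x**2 - 4*x + 1 and u'(x)^2 = 144*x**6 - 144*x**5 + 180*x**4 - 120*x**3 + 60*x**2 - 24*x + 4.
Integrate each monomial from 0 to 1 using ∫_0^1 c·x^n dx = c·1^(n+1)/(n+1):
  ∫_0^1 u(x)^2 dx = ∫_0^1 (9*x^8 - 12*x^7 + 22*x^6 - 24*x^5 + 23*x^4 - 16*x^3 + 10*x^2 - 4*x + 1) dx. Term by term:
    ∫_0^1 9*x^8 dx = 1;  ∫_0^1 -12*x^7 dx = -3/2;  ∫_0^1 22*x^6 dx = 22/7;
    ∫_0^1 -24*x^5 dx = -4;  ∫_0^1 23*x^4 dx = 23/5;  ∫_0^1 -16*x^3 dx = -4;
    ∫_0^1 10*x^2 dx = 10/3;  ∫_0^1 -4*x dx = -2;  ∫_0^1 1 dx = 1.
  Sum: 1 − 3/2 + 22/7 − 4 + 23/5 − 4 + 10/3 − 2 + 1 = 331/210.
  ∫_0^1 u'(x)^2 dx = ∫_0^1 (144*x^6 - 144*x^5 + 180*x^4 - 120*x^3 + 60*x^2 - 24*x + 4) dx. Term by term:
    ∫_0^1 144*x^6 dx = 144/7;  ∫_0^1 -144*x^5 dx = -24;  ∫_0^1 180*x^4 dx = 36;
    ∫_0^1 -120*x^3 dx = -30;  ∫_0^1 60*x^2 dx = 20;  ∫_0^1 -24*x dx = -12;
    ∫_0^1 4 dx = 4.
  Sum: 144/7 − 24 + 36 − 30 + 20 − 12 + 4 = 102/7.
Adding: ||u||_{H^1}^2 = 331/210 + 102/7 = 3391/210.


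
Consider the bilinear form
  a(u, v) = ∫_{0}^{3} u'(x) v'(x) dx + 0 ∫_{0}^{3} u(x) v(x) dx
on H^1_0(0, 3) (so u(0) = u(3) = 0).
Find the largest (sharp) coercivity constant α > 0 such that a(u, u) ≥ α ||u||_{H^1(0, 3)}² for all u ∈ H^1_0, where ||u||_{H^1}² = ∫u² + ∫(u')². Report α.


α = π^2/(9 + π^2)

Coercivity of a(·,·) on H^1_0(0, 3) means a(u, u) ≥ α ||u||_{H^1}² for every u ∈ H^1_0.
The interval has length L = 3, and Poincaré/coercivity depend only on L. Here a(u, u) = ∫(u')² + (0)·∫u².
Here c = 0, so a(u,u) = ∫(u')² alone. The condition a(u,u) ≥ α||u||_{H^1}² reads (1−α)∫(u')² ≥ (α−c)∫u². Any admissible α is ≤ 1 (rapidly oscillating u have ∫u²/∫(u')² → 0), and α = 1 would force 0 ≥ (1−c)∫u², impossible since c < 1; so 1−α > 0. By the sharp Poincaré inequality on H^1_0 of an interval of length L, ∫(u')² ≥ (π/L)²∫u² with equality for the first sine mode sin(π(x−x₀)/L) (x₀ the left endpoint), so the inequality holds for all u iff (1−α)(π/L)² ≥ α − c, i.e. α ≤ ((π/L)² + c)/((π/L)² + 1) = (1 + c(L/π)²)/(1 + (L/π)²). (Direct route, valid since c ≤ 0: Poincaré gives c∫u² ≥ c(L/π)²∫(u')², so a(u,u) ≥ (1 + c(L/π)²)∫(u')², while ||u||_{H^1}² ≤ (1 + (L/π)²)∫(u')²; dividing yields the same α.) With (π/L)² = π^2/9 and c = 0, the largest admissible constant is α = ((π/L)² + c)/((π/L)² + 1).
Simplifying, α = π^2/(9 + π^2).


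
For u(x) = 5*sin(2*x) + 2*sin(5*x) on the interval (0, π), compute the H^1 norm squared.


||u||_{H^1(0,π)}^2 = 229*π/2

u'(x) = 10*cos(2*x) + 10*cos(5*x).
Expand u² and (u')² and integrate term by term on (0, π), using: for integers n ≥ 1, ∫_0^π sin²(nx) dx = ∫_0^π cos²(nx) dx = π/2; for n ≠ n', ∫_0^π sin(nx)sin(n'x) dx = ∫_0^π cos(nx)cos(n'x) dx = 0; and by product-to-sum, ∫_0^π sin(nx)cos(n'x) dx = ½∫_0^π [sin((n+n')x) + sin((n−n')x)] dx, which is 0 when n+n' is even and 2n/(n²−n'²) when n+n' is odd (it need not vanish on (0, π)).
  u² squared terms: (2)²·∫sin(5x)² dx = 4·π/2 = 2*π;  (5)²·∫sin(2x)² dx = 25·π/2 = 25*π/2.
  u² cross terms: 2·(2)·(5)·∫sin(5x)·sin(2x) dx = 20·(0) = 0.
  So ∫_0^π u² dx = 2*π + 25*π/2 + 0 = 29*π/2.
  (u')² squared terms: (10)²·∫cos(2x)² dx = 100·π/2 = 50*π;  (10)²·∫cos(5x)² dx = 100·π/2 = 50*π.
  (u')² cross terms: 2·(10)·(10)·∫cos(2x)·cos(5x) dx = 200·(0) = 0.
  So ∫_0^π (u')² dx = 50*π + 50*π + 0 = 100*π.
||u||_{H^1}^2 = (29*π/2) + (100*π) = 229*π/2.
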